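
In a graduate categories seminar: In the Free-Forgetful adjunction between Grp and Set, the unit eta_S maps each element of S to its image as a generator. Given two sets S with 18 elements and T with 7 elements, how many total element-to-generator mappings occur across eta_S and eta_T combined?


The unit eta_X: X -> U(F(X)) of the Free-Forgetful adjunction
maps each element of X to a generator of F(X). For X = S + T (disjoint
union in Set), |S + T| = |S| + |T|.
Total mappings = 18 + 7 = 25.

25


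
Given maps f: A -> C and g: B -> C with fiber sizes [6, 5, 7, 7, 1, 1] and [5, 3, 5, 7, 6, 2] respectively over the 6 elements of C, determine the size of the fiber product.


The pullback A x_C B consists of pairs (a, b) with f(a) = g(b).
For each element c in C, the fiber product has |f^-1(c)| * |g^-1(c)| elements.
Summing over C: 6 * 5 + 5 * 3 + 7 * 5 + 7 * 7 + 1 * 6 + 1 * 2
= 30 + 15 + 35 + 49 + 6 + 2 = 137

137


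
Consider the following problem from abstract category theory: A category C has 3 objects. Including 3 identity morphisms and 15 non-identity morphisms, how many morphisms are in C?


Each object has an identity morphism, giving 3 identities.
Adding the 15 non-identity morphisms:
Total = 3 + 15 = 18

18


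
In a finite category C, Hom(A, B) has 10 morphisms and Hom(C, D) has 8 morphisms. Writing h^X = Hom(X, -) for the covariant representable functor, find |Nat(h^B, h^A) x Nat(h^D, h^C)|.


By the Yoneda lemma, Nat(h^B, h^A) is isomorphic to Hom(A, B),
so |Nat(h^B, h^A)| = |Hom(A, B)| and |Nat(h^D, h^C)| = |Hom(C, D)|.
|Hom(A, B)| = 10, |Hom(C, D)| = 8.
|Nat(h^B, h^A) x Nat(h^D, h^C)| = 10 * 8 = 80

80


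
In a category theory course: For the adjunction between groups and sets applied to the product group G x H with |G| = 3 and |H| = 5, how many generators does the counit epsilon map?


The counit epsilon_K: F(U(K)) -> K of the Free-Forgetful adjunction
maps |K| generators of F(U(K)) into K. For K = G x H (the product group),
|G x H| = |G| * |H|.
Total generators mapped = 3 * 5 = 15.

15


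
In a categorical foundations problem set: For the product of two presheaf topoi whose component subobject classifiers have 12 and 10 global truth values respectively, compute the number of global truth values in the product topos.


In a product of presheaf topoi E_1 x E_2, the subobject classifier
is Omega = Omega_1 x Omega_2 (componentwise), so
|Omega(top)| = |Omega_1(top_1)| * |Omega_2(top_2)|.
= 12 * 10 = 120.

120


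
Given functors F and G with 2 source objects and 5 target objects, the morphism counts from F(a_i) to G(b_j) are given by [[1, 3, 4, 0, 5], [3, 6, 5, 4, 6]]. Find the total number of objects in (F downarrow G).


Objects of (F downarrow G) are triples (a, b, h: F(a)->G(b)).
The count equals the sum of all entries in the hom-matrix.
sum(row 0) = 13
sum(row 1) = 24
Grand total = 37

37


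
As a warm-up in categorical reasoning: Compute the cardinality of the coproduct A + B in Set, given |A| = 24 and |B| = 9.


In Set, the coproduct A + B is the disjoint union.
|A + B| = |A| + |B| = 24 + 9 = 33

33


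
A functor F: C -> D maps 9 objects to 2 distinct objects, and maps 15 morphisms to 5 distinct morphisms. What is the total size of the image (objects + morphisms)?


The image of F consists of distinct objects and distinct morphisms.
|Im(F)| on objects = 2
|Im(F)| on morphisms = 5
Total image cardinality = 2 + 5 = 7

7


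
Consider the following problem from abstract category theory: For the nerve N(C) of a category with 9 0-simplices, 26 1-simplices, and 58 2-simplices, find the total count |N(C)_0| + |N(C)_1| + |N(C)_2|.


The 2-skeleton of the nerve N(C) consists of simplices in dimensions 0, 1, 2:
  |N(C)_0| = 9 (objects)
  |N(C)_1| = 26 (morphisms)
  |N(C)_2| = 58 (composable pairs)
Total = 9 + 26 + 58 = 93

93


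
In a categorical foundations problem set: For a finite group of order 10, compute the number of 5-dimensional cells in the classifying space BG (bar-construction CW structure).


In the bar-construction CW model of BG, the n-cells are indexed by
n-tuples [g_1|...|g_n] of non-identity elements of G (degenerate
simplices with some g_i = e do not contribute cells), so there are
(|G| - 1)^n n-cells.
For dim = 5 with |G| = 10:
cells = (10 - 1)^5 = 9^5 = 59049

59049


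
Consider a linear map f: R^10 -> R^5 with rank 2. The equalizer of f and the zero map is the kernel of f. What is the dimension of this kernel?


The equalizer of f and the zero map is ker(f).
By the rank-nullity theorem: dim(ker(f)) = dim(domain) - rank(f).
dim(ker(f)) = 10 - 2 = 8

8


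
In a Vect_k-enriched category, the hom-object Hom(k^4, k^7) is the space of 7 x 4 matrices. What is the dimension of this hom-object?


In Vect-enriched categories, Hom(k^n, k^m) is the space of m x n matrices.
dim(Hom(k^4, k^7)) = 7 * 4 = 28

28


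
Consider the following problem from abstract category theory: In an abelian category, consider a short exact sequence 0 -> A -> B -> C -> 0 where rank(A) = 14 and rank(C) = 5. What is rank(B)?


For a short exact sequence 0 -> A -> B -> C -> 0,
rank is additive: rank(B) = rank(A) + rank(C).
rank(B) = 14 + 5 = 19

19


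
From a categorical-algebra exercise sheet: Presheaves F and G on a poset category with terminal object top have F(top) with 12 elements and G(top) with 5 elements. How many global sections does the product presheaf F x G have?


Global sections of a presheaf on a poset with terminal top satisfy
Gamma(H) ~ H(top). Presheaves admit pointwise products, so
(F x G)(top) = F(top) x G(top) (Cartesian product).
|Gamma(F x G)| = |F(top)| * |G(top)| = 12 * 5 = 60.

60


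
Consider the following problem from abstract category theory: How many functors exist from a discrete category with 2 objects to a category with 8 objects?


A functor from a discrete category C to D is determined by
where each object maps. Each of the 2 objects of C can map
to any of the 8 objects of D independently.
Number of functors = 8^2 = 64

64


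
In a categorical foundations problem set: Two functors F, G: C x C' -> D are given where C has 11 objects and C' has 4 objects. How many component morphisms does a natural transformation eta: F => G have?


A natural transformation eta: F => G assigns one component morphism per
object of the domain category.
The domain is the product category C x C', so
|Ob(C x C')| = |Ob(C)| * |Ob(C')| = 11 * 4 = 44.
Therefore eta has 44 component morphisms.

44


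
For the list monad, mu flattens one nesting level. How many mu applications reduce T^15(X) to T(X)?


Each application of mu: T^2 -> T removes one layer of nesting.
Starting at depth 15 (i.e., T^15(X)), we need to reach T(X).
Number of mu applications = 15 - 1 = 14

14


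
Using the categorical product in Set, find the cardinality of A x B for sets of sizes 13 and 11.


In Set, the product A x B is the Cartesian product.
By the universal property, |A x B| = |A| * |B|.
|A x B| = 13 * 11 = 143

143


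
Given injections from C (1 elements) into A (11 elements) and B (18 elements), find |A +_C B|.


The pushout A +_C B identifies the images of C in A and B.
|A +_C B| = |A| + |B| - |C| (for injections).
= 11 + 18 - 1 = 28

28


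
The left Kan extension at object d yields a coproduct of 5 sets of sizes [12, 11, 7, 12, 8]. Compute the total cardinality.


Pointwise, the left Kan extension (Lan_F H)(d) is the colimit, indexed
by the comma category (F downarrow d), of H composed with the
projection (F downarrow d) -> C. Here that colimit is given
as a coproduct (disjoint union) of sets, so its cardinality is the
sum of the sizes of the summands.
Coproduct of sets with sizes: 12 + 11 + 7 + 12 + 8
= 50

50


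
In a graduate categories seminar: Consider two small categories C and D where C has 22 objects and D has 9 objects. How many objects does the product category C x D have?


The product category C x D has objects that are pairs (c, d).
Number of pairs = |Ob(C)| * |Ob(D)| = 22 * 9 = 198

198


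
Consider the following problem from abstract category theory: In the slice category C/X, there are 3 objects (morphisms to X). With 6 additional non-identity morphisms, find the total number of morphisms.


In the slice category C/X, objects are morphisms to X.
Identity morphisms: 3 (one per object of C/X).
Non-identity morphisms: 6.
Total = 3 + 6 = 9

9


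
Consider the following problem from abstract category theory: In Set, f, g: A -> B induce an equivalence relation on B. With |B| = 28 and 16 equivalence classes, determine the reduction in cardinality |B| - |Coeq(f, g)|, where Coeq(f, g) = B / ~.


The coequalizer Coeq(f, g) = B / ~ has one element per equivalence class.
|B| = 28, |Coeq(f, g)| = 16.
|B| - |Coeq(f, g)| = 28 - 16 = 12.

12


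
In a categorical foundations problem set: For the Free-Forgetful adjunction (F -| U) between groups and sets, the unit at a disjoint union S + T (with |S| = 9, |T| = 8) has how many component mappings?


The unit eta_X: X -> U(F(X)) of the Free-Forgetful adjunction
maps each element of X to a generator of F(X). For X = S + T (disjoint
union in Set), |S + T| = |S| + |T|.
Total mappings = 9 + 8 = 17.

17


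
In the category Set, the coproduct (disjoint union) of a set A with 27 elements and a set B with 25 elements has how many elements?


In Set, the coproduct A + B is the disjoint union.
|A + B| = |A| + |B| = 27 + 25 = 52

52


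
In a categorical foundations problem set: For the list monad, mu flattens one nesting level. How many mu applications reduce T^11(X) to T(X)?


Each application of mu: T^2 -> T removes one layer of nesting.
Starting at depth 11 (i.e., T^11(X)), we need to reach T(X).
Number of mu applications = 11 - 1 = 10

10


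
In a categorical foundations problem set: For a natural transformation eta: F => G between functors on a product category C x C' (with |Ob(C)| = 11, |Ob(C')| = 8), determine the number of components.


A natural transformation eta: F => G assigns one component morphism per
object of the domain category.
The domain is the product category C x C', so
|Ob(C x C')| = |Ob(C)| * |Ob(C')| = 11 * 8 = 88.
Therefore eta has 88 component morphisms.

88


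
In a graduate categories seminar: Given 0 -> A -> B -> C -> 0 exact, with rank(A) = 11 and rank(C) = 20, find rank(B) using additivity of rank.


For a short exact sequence 0 -> A -> B -> C -> 0,
rank is additive: rank(B) = rank(A) + rank(C).
rank(B) = 11 + 20 = 31

31


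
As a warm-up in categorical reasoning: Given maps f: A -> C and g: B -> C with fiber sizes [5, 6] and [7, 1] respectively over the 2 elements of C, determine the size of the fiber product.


The pullback A x_C B consists of pairs (a, b) with f(a) = g(b).
For each element c in C, the fiber product has |f^-1(c)| * |g^-1(c)| elements.
Summing over C: 5 * 7 + 6 * 1
= 35 + 6 = 41

41


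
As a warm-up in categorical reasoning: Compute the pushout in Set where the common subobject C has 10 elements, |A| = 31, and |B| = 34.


The pushout A +_C B identifies the images of C in A and B.
|A +_C B| = |A| + |B| - |C| (for injections).
= 31 + 34 - 10 = 55

55


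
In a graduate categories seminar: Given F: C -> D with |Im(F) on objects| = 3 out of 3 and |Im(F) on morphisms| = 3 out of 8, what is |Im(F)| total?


The image of F consists of distinct objects and distinct morphisms.
|Im(F)| on objects = 3
|Im(F)| on morphisms = 3
Total image cardinality = 3 + 3 = 6

6


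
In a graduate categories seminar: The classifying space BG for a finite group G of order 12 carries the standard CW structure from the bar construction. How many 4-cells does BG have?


In the bar-construction CW model of BG, the n-cells are indexed by
n-tuples [g_1|...|g_n] of non-identity elements of G (degenerate
simplices with some g_i = e do not contribute cells), so there are
(|G| - 1)^n n-cells.
For dim = 4 with |G| = 12:
cells = (12 - 1)^4 = 11^4 = 14641

14641


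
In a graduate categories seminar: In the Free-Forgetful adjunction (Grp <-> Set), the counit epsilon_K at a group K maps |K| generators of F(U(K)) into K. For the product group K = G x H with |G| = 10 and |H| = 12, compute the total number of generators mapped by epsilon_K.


The counit epsilon_K: F(U(K)) -> K of the Free-Forgetful adjunction
maps |K| generators of F(U(K)) into K. For K = G x H (the product group),
|G x H| = |G| * |H|.
Total generators mapped = 10 * 12 = 120.

120


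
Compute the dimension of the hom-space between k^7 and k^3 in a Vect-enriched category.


In Vect-enriched categories, Hom(k^n, k^m) is the space of m x n matrices.
dim(Hom(k^7, k^3)) = 3 * 7 = 21

21


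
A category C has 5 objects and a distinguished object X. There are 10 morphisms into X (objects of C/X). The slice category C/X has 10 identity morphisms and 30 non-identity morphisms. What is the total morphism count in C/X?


In the slice category C/X, objects are morphisms to X.
Identity morphisms: 10 (one per object of C/X).
Non-identity morphisms: 30.
Total = 10 + 30 = 40

40


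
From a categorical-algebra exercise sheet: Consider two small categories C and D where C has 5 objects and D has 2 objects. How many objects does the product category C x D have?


The product category C x D has objects that are pairs (c, d).
Number of pairs = |Ob(C)| * |Ob(D)| = 5 * 2 = 10

10


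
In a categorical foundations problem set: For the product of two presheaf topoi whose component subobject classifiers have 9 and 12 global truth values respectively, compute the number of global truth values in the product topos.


In a product of presheaf topoi E_1 x E_2, the subobject classifier
is Omega = Omega_1 x Omega_2 (componentwise), so
|Omega(top)| = |Omega_1(top_1)| * |Omega_2(top_2)|.
= 9 * 12 = 108.

108


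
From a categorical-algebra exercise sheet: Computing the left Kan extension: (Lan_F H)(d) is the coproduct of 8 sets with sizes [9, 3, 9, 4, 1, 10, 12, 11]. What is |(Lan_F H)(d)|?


Pointwise, the left Kan extension (Lan_F H)(d) is the colimit, indexed
by the comma category (F downarrow d), of H composed with the
projection (F downarrow d) -> C. Here that colimit is given
as a coproduct (disjoint union) of sets, so its cardinality is the
sum of the sizes of the summands.
Coproduct of sets with sizes: 9 + 3 + 9 + 4 + 1 + 10 + 12 + 11
= 59

59


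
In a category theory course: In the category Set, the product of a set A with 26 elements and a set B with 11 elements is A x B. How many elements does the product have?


In Set, the product A x B is the Cartesian product.
By the universal property, |A x B| = |A| * |B|.
|A x B| = 26 * 11 = 286

286


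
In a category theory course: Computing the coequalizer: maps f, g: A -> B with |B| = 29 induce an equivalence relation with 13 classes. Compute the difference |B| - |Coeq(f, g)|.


The coequalizer Coeq(f, g) = B / ~ has one element per equivalence class.
|B| = 29, |Coeq(f, g)| = 13.
|B| - |Coeq(f, g)| = 29 - 13 = 16.

16


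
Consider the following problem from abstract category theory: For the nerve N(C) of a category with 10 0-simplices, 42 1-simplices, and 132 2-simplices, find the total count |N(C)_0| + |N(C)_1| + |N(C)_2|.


The 2-skeleton of the nerve N(C) consists of simplices in dimensions 0, 1, 2:
  |N(C)_0| = 10 (objects)
  |N(C)_1| = 42 (morphisms)
  |N(C)_2| = 132 (composable pairs)
Total = 10 + 42 + 132 = 184

184


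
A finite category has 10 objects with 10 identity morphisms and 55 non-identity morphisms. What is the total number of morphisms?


Each object has an identity morphism, giving 10 identities.
Adding the 55 non-identity morphisms:
Total = 10 + 55 = 65

65


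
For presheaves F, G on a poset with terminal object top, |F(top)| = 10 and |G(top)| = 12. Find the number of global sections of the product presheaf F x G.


Global sections of a presheaf on a poset with terminal top satisfy
Gamma(H) ~ H(top). Presheaves admit pointwise products, so
(F x G)(top) = F(top) x G(top) (Cartesian product).
|Gamma(F x G)| = |F(top)| * |G(top)| = 10 * 12 = 120.

120


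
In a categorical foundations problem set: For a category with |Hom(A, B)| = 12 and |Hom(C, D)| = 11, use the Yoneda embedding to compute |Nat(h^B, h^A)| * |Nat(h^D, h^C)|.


By the Yoneda lemma, Nat(h^B, h^A) is isomorphic to Hom(A, B),
so |Nat(h^B, h^A)| = |Hom(A, B)| and |Nat(h^D, h^C)| = |Hom(C, D)|.
|Hom(A, B)| = 12, |Hom(C, D)| = 11.
|Nat(h^B, h^A) x Nat(h^D, h^C)| = 12 * 11 = 132

132


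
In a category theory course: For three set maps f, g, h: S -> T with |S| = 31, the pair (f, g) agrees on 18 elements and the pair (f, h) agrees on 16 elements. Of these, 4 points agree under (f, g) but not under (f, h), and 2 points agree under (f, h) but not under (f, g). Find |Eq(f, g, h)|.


Eq(f, g, h) is the triple-agreement set: points in S where all three
maps take the same value. Using inclusion-exclusion on the pairwise data:
Pair (f, g) agrees on 18 points; pair (f, h) on 16 points.
Points agreeing under (f, g) but not (f, h) = 4; under (f, h) but not (f, g) = 2.
Triple-agreement = agreement-in-(f, g) minus points that agree under (f, g) but not (f, h):
|Eq(f, g, h)| = 18 - 4 = 14
(cross-check via (f, h): 16 - 2 = 14.)

14


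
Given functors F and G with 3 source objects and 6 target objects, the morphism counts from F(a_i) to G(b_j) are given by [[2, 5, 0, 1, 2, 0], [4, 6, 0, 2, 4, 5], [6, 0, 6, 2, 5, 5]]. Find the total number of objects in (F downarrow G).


Objects of (F downarrow G) are triples (a, b, h: F(a)->G(b)).
The count equals the sum of all entries in the hom-matrix.
sum(row 0) = 10
sum(row 1) = 21
sum(row 2) = 24
Grand total = 55

55


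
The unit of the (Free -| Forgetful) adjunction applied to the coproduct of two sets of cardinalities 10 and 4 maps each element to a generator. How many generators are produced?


The unit eta_X: X -> U(F(X)) of the Free-Forgetful adjunction
maps each element of X to a generator of F(X). For X = S + T (disjoint
union in Set), |S + T| = |S| + |T|.
Total mappings = 10 + 4 = 14.

14


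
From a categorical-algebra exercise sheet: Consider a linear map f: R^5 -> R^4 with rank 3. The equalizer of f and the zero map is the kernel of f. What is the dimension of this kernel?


The equalizer of f and the zero map is ker(f).
By the rank-nullity theorem: dim(ker(f)) = dim(domain) - rank(f).
dim(ker(f)) = 5 - 3 = 2

2


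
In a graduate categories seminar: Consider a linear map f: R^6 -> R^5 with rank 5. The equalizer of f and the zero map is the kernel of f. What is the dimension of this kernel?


The equalizer of f and the zero map is ker(f).
By the rank-nullity theorem: dim(ker(f)) = dim(domain) - rank(f).
dim(ker(f)) = 6 - 5 = 1

1


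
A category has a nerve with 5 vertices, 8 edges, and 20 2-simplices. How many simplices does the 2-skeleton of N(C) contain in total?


The 2-skeleton of the nerve N(C) consists of simplices in dimensions 0, 1, 2:
  |N(C)_0| = 5 (objects)
  |N(C)_1| = 8 (morphisms)
  |N(C)_2| = 20 (composable pairs)
Total = 5 + 8 + 20 = 33

33


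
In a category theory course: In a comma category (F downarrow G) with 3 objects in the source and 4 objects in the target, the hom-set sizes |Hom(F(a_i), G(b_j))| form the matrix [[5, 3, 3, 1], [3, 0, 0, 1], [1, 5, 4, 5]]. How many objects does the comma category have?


Objects of (F downarrow G) are triples (a, b, h: F(a)->G(b)).
The count equals the sum of all entries in the hom-matrix.
sum(row 0) = 12
sum(row 1) = 4
sum(row 2) = 15
Grand total = 31

31


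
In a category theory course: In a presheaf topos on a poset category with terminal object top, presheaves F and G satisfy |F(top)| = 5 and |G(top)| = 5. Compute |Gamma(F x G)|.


Global sections of a presheaf on a poset with terminal top satisfy
Gamma(H) ~ H(top). Presheaves admit pointwise products, so
(F x G)(top) = F(top) x G(top) (Cartesian product).
|Gamma(F x G)| = |F(top)| * |G(top)| = 5 * 5 = 25.

25


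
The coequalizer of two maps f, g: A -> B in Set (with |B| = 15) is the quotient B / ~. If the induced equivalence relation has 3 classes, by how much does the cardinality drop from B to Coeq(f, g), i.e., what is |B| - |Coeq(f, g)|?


The coequalizer Coeq(f, g) = B / ~ has one element per equivalence class.
|B| = 15, |Coeq(f, g)| = 3.
|B| - |Coeq(f, g)| = 15 - 3 = 12.

12


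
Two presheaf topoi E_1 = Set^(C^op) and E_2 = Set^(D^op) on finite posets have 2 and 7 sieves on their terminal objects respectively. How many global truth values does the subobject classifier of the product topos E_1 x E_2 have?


In a product of presheaf topoi E_1 x E_2, the subobject classifier
is Omega = Omega_1 x Omega_2 (componentwise), so
|Omega(top)| = |Omega_1(top_1)| * |Omega_2(top_2)|.
= 2 * 7 = 14.

14


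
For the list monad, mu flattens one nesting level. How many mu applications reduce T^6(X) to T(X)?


Each application of mu: T^2 -> T removes one layer of nesting.
Starting at depth 6 (i.e., T^6(X)), we need to reach T(X).
Number of mu applications = 6 - 1 = 5

5


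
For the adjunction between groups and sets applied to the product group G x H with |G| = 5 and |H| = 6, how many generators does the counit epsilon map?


The counit epsilon_K: F(U(K)) -> K of the Free-Forgetful adjunction
maps |K| generators of F(U(K)) into K. For K = G x H (the product group),
|G x H| = |G| * |H|.
Total generators mapped = 5 * 6 = 30.

30


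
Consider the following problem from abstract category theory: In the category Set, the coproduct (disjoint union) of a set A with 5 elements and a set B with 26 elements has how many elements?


In Set, the coproduct A + B is the disjoint union.
|A + B| = |A| + |B| = 5 + 26 = 31

31


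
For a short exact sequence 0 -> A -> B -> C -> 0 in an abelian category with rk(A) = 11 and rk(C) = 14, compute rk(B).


For a short exact sequence 0 -> A -> B -> C -> 0,
rank is additive: rank(B) = rank(A) + rank(C).
rank(B) = 11 + 14 = 25

25


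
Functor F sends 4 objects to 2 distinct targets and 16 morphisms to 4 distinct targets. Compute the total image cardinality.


The image of F consists of distinct objects and distinct morphisms.
|Im(F)| on objects = 2
|Im(F)| on morphisms = 4
Total image cardinality = 2 + 4 = 6

6


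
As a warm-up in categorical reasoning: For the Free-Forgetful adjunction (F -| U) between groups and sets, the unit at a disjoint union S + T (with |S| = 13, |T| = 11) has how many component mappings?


The unit eta_X: X -> U(F(X)) of the Free-Forgetful adjunction
maps each element of X to a generator of F(X). For X = S + T (disjoint
union in Set), |S + T| = |S| + |T|.
Total mappings = 13 + 11 = 24.

24


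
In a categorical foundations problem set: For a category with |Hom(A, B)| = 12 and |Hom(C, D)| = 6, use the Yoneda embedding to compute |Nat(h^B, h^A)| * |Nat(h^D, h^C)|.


By the Yoneda lemma, Nat(h^B, h^A) is isomorphic to Hom(A, B),
so |Nat(h^B, h^A)| = |Hom(A, B)| and |Nat(h^D, h^C)| = |Hom(C, D)|.
|Hom(A, B)| = 12, |Hom(C, D)| = 6.
|Nat(h^B, h^A) x Nat(h^D, h^C)| = 12 * 6 = 72

72


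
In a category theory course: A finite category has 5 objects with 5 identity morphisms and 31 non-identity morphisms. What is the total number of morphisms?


Each object has an identity morphism, giving 5 identities.
Adding the 31 non-identity morphisms:
Total = 5 + 31 = 36

36


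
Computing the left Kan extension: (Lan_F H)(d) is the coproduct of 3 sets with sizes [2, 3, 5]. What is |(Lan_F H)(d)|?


Pointwise, the left Kan extension (Lan_F H)(d) is the colimit, indexed
by the comma category (F downarrow d), of H composed with the
projection (F downarrow d) -> C. Here that colimit is given
as a coproduct (disjoint union) of sets, so its cardinality is the
sum of the sizes of the summands.
Coproduct of sets with sizes: 2 + 3 + 5
= 10

10


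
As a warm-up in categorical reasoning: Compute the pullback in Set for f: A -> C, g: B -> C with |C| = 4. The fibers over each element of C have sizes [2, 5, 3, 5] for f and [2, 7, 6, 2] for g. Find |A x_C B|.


The pullback A x_C B consists of pairs (a, b) with f(a) = g(b).
For each element c in C, the fiber product has |f^-1(c)| * |g^-1(c)| elements.
Summing over C: 2 * 2 + 5 * 7 + 3 * 6 + 5 * 2
= 4 + 35 + 18 + 10 = 67

67


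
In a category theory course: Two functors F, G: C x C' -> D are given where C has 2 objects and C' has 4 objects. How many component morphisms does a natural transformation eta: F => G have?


A natural transformation eta: F => G assigns one component morphism per
object of the domain category.
The domain is the product category C x C', so
|Ob(C x C')| = |Ob(C)| * |Ob(C')| = 2 * 4 = 8.
Therefore eta has 8 component morphisms.

8


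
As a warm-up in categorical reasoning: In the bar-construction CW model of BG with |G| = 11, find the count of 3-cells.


In the bar-construction CW model of BG, the n-cells are indexed by
n-tuples [g_1|...|g_n] of non-identity elements of G (degenerate
simplices with some g_i = e do not contribute cells), so there are
(|G| - 1)^n n-cells.
For dim = 3 with |G| = 11:
cells = (11 - 1)^3 = 10^3 = 1000

1000


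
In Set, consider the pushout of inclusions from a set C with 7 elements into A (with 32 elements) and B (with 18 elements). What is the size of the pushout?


The pushout A +_C B identifies the images of C in A and B.
|A +_C B| = |A| + |B| - |C| (for injections).
= 32 + 18 - 7 = 43

43


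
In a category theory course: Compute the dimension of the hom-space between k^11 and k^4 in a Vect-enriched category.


In Vect-enriched categories, Hom(k^n, k^m) is the space of m x n matrices.
dim(Hom(k^11, k^4)) = 4 * 11 = 44

44


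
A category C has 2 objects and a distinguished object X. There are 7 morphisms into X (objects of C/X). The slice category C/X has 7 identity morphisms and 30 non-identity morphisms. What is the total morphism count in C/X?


In the slice category C/X, objects are morphisms to X.
Identity morphisms: 7 (one per object of C/X).
Non-identity morphisms: 30.
Total = 7 + 30 = 37

37


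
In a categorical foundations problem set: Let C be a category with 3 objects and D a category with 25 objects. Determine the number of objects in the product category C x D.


The product category C x D has objects that are pairs (c, d).
Number of pairs = |Ob(C)| * |Ob(D)| = 3 * 25 = 75

75


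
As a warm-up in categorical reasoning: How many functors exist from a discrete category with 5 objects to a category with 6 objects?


A functor from a discrete category C to D is determined by
where each object maps. Each of the 5 objects of C can map
to any of the 6 objects of D independently.
Number of functors = 6^5 = 7776

7776


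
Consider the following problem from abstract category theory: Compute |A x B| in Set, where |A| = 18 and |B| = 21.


In Set, the product A x B is the Cartesian product.
By the universal property, |A x B| = |A| * |B|.
|A x B| = 18 * 21 = 378

378


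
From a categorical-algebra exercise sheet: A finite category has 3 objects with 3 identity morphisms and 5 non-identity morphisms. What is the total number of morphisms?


Each object has an identity morphism, giving 3 identities.
Adding the 5 non-identity morphisms:
Total = 3 + 5 = 8

8


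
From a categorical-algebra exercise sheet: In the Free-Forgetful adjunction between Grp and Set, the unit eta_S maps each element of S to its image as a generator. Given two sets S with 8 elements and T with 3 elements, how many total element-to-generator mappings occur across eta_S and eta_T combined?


The unit eta_X: X -> U(F(X)) of the Free-Forgetful adjunction
maps each element of X to a generator of F(X). For X = S + T (disjoint
union in Set), |S + T| = |S| + |T|.
Total mappings = 8 + 3 = 11.

11


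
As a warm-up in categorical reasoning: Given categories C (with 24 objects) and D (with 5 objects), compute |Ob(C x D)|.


The product category C x D has objects that are pairs (c, d).
Number of pairs = |Ob(C)| * |Ob(D)| = 24 * 5 = 120

120


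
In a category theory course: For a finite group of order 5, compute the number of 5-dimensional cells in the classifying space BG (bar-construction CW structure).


In the bar-construction CW model of BG, the n-cells are indexed by
n-tuples [g_1|...|g_n] of non-identity elements of G (degenerate
simplices with some g_i = e do not contribute cells), so there are
(|G| - 1)^n n-cells.
For dim = 5 with |G| = 5:
cells = (5 - 1)^5 = 4^5 = 1024

1024


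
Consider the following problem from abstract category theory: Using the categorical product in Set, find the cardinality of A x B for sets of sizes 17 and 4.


In Set, the product A x B is the Cartesian product.
By the universal property, |A x B| = |A| * |B|.
|A x B| = 17 * 4 = 68

68


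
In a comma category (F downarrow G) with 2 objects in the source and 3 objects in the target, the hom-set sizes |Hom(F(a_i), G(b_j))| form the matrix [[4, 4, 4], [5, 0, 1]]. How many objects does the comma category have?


Objects of (F downarrow G) are triples (a, b, h: F(a)->G(b)).
The count equals the sum of all entries in the hom-matrix.
sum(row 0) = 12
sum(row 1) = 6
Grand total = 18

18


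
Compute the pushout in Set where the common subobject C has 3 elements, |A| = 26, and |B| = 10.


The pushout A +_C B identifies the images of C in A and B.
|A +_C B| = |A| + |B| - |C| (for injections).
= 26 + 10 - 3 = 33

33


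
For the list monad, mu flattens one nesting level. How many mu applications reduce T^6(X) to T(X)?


Each application of mu: T^2 -> T removes one layer of nesting.
Starting at depth 6 (i.e., T^6(X)), we need to reach T(X).
Number of mu applications = 6 - 1 = 5

5


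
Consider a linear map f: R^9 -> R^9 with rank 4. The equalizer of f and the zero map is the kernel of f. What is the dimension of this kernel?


The equalizer of f and the zero map is ker(f).
By the rank-nullity theorem: dim(ker(f)) = dim(domain) - rank(f).
dim(ker(f)) = 9 - 4 = 5

5


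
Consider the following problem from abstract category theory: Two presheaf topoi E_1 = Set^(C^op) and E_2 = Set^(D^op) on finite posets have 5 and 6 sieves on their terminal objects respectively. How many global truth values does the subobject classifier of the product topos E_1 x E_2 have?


In a product of presheaf topoi E_1 x E_2, the subobject classifier
is Omega = Omega_1 x Omega_2 (componentwise), so
|Omega(top)| = |Omega_1(top_1)| * |Omega_2(top_2)|.
= 5 * 6 = 30.

30


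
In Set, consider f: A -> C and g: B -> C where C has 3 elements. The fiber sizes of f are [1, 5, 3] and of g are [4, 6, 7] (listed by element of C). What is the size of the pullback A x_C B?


The pullback A x_C B consists of pairs (a, b) with f(a) = g(b).
For each element c in C, the fiber product has |f^-1(c)| * |g^-1(c)| elements.
Summing over C: 1 * 4 + 5 * 6 + 3 * 7
= 4 + 30 + 21 = 55

55


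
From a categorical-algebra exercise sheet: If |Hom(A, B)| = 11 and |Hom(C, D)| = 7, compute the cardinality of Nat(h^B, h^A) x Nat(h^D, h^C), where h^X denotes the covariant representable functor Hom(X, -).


By the Yoneda lemma, Nat(h^B, h^A) is isomorphic to Hom(A, B),
so |Nat(h^B, h^A)| = |Hom(A, B)| and |Nat(h^D, h^C)| = |Hom(C, D)|.
|Hom(A, B)| = 11, |Hom(C, D)| = 7.
|Nat(h^B, h^A) x Nat(h^D, h^C)| = 11 * 7 = 77

77


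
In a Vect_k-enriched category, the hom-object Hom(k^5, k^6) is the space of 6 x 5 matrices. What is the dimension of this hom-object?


In Vect-enriched categories, Hom(k^n, k^m) is the space of m x n matrices.
dim(Hom(k^5, k^6)) = 6 * 5 = 30

30


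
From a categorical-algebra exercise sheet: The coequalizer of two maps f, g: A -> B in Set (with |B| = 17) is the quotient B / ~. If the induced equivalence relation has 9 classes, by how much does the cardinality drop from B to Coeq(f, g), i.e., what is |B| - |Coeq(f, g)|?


The coequalizer Coeq(f, g) = B / ~ has one element per equivalence class.
|B| = 17, |Coeq(f, g)| = 9.
|B| - |Coeq(f, g)| = 17 - 9 = 8.

8


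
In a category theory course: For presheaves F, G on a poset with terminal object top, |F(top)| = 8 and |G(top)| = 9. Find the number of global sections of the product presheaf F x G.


Global sections of a presheaf on a poset with terminal top satisfy
Gamma(H) ~ H(top). Presheaves admit pointwise products, so
(F x G)(top) = F(top) x G(top) (Cartesian product).
|Gamma(F x G)| = |F(top)| * |G(top)| = 8 * 9 = 72.

72


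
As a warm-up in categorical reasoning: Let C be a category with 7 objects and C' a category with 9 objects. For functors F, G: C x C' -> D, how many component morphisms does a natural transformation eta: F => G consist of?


A natural transformation eta: F => G assigns one component morphism per
object of the domain category.
The domain is the product category C x C', so
|Ob(C x C')| = |Ob(C)| * |Ob(C')| = 7 * 9 = 63.
Therefore eta has 63 component morphisms.

63


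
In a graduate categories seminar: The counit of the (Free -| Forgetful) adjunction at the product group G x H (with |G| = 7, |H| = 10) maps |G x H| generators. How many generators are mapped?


The counit epsilon_K: F(U(K)) -> K of the Free-Forgetful adjunction
maps |K| generators of F(U(K)) into K. For K = G x H (the product group),
|G x H| = |G| * |H|.
Total generators mapped = 7 * 10 = 70.

70


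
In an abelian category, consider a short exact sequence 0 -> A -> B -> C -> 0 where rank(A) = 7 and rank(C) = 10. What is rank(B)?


For a short exact sequence 0 -> A -> B -> C -> 0,
rank is additive: rank(B) = rank(A) + rank(C).
rank(B) = 7 + 10 = 17

17


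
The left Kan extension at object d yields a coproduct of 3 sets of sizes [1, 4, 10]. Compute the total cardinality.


Pointwise, the left Kan extension (Lan_F H)(d) is the colimit, indexed
by the comma category (F downarrow d), of H composed with the
projection (F downarrow d) -> C. Here that colimit is given
as a coproduct (disjoint union) of sets, so its cardinality is the
sum of the sizes of the summands.
Coproduct of sets with sizes: 1 + 4 + 10
= 15

15


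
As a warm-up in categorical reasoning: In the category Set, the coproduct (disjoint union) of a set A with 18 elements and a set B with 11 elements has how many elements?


In Set, the coproduct A + B is the disjoint union.
|A + B| = |A| + |B| = 18 + 11 = 29

29


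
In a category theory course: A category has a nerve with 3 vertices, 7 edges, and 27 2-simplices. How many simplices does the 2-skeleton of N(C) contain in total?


The 2-skeleton of the nerve N(C) consists of simplices in dimensions 0, 1, 2:
  |N(C)_0| = 3 (objects)
  |N(C)_1| = 7 (morphisms)
  |N(C)_2| = 27 (composable pairs)
Total = 3 + 7 + 27 = 37

37


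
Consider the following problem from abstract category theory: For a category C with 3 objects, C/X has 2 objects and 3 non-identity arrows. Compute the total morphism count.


In the slice category C/X, objects are morphisms to X.
Identity morphisms: 2 (one per object of C/X).
Non-identity morphisms: 3.
Total = 2 + 3 = 5

5


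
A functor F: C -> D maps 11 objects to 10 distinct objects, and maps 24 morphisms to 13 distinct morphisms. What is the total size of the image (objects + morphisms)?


The image of F consists of distinct objects and distinct morphisms.
|Im(F)| on objects = 10
|Im(F)| on morphisms = 13
Total image cardinality = 10 + 13 = 23

23


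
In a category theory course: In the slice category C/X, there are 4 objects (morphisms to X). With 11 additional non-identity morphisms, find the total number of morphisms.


In the slice category C/X, objects are morphisms to X.
Identity morphisms: 4 (one per object of C/X).
Non-identity morphisms: 11.
Total = 4 + 11 = 15

15


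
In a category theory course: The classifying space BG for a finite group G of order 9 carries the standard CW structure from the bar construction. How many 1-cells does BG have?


In the bar-construction CW model of BG, the n-cells are indexed by
n-tuples [g_1|...|g_n] of non-identity elements of G (degenerate
simplices with some g_i = e do not contribute cells), so there are
(|G| - 1)^n n-cells.
For dim = 1 with |G| = 9:
cells = (9 - 1)^1 = 8^1 = 8

8


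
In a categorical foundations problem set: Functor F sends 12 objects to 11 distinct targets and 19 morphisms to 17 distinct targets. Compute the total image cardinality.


The image of F consists of distinct objects and distinct morphisms.
|Im(F)| on objects = 11
|Im(F)| on morphisms = 17
Total image cardinality = 11 + 17 = 28

28


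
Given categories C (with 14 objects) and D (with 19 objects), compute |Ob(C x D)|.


The product category C x D has objects that are pairs (c, d).
Number of pairs = |Ob(C)| * |Ob(D)| = 14 * 19 = 266

266


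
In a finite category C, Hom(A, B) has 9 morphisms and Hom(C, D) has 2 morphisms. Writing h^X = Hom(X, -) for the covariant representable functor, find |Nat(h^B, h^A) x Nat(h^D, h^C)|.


By the Yoneda lemma, Nat(h^B, h^A) is isomorphic to Hom(A, B),
so |Nat(h^B, h^A)| = |Hom(A, B)| and |Nat(h^D, h^C)| = |Hom(C, D)|.
|Hom(A, B)| = 9, |Hom(C, D)| = 2.
|Nat(h^B, h^A) x Nat(h^D, h^C)| = 9 * 2 = 18

18


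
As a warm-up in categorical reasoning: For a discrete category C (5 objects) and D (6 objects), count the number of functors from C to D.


A functor from a discrete category C to D is determined by
where each object maps. Each of the 5 objects of C can map
to any of the 6 objects of D independently.
Number of functors = 6^5 = 7776

7776


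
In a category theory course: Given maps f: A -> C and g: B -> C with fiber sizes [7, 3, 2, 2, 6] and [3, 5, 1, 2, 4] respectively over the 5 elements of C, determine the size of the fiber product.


The pullback A x_C B consists of pairs (a, b) with f(a) = g(b).
For each element c in C, the fiber product has |f^-1(c)| * |g^-1(c)| elements.
Summing over C: 7 * 3 + 3 * 5 + 2 * 1 + 2 * 2 + 6 * 4
= 21 + 15 + 2 + 4 + 24 = 66

66


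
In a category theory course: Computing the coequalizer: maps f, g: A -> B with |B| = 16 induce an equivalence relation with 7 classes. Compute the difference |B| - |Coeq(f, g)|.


The coequalizer Coeq(f, g) = B / ~ has one element per equivalence class.
|B| = 16, |Coeq(f, g)| = 7.
|B| - |Coeq(f, g)| = 16 - 7 = 9.

9


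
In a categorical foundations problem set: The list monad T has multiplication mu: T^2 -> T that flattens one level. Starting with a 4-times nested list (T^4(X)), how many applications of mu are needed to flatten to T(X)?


Each application of mu: T^2 -> T removes one layer of nesting.
Starting at depth 4 (i.e., T^4(X)), we need to reach T(X).
Number of mu applications = 4 - 1 = 3

3


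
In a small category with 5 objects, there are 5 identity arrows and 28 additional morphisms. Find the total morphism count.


Each object has an identity morphism, giving 5 identities.
Adding the 28 non-identity morphisms:
Total = 5 + 28 = 33

33


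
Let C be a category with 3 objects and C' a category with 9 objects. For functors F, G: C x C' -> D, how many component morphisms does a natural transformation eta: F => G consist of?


A natural transformation eta: F => G assigns one component morphism per
object of the domain category.
The domain is the product category C x C', so
|Ob(C x C')| = |Ob(C)| * |Ob(C')| = 3 * 9 = 27.
Therefore eta has 27 component morphisms.

27


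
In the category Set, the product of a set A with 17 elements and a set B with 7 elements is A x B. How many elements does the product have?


In Set, the product A x B is the Cartesian product.
By the universal property, |A x B| = |A| * |B|.
|A x B| = 17 * 7 = 119

119


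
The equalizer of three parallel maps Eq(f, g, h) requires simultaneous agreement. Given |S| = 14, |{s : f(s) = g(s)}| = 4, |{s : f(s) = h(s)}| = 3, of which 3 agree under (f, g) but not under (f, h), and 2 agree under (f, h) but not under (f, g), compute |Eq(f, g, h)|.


Eq(f, g, h) is the triple-agreement set: points in S where all three
maps take the same value. Using inclusion-exclusion on the pairwise data:
Pair (f, g) agrees on 4 points; pair (f, h) on 3 points.
Points agreeing under (f, g) but not (f, h) = 3; under (f, h) but not (f, g) = 2.
Triple-agreement = agreement-in-(f, g) minus points that agree under (f, g) but not (f, h):
|Eq(f, g, h)| = 4 - 3 = 1
(cross-check via (f, h): 3 - 2 = 1.)

1
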